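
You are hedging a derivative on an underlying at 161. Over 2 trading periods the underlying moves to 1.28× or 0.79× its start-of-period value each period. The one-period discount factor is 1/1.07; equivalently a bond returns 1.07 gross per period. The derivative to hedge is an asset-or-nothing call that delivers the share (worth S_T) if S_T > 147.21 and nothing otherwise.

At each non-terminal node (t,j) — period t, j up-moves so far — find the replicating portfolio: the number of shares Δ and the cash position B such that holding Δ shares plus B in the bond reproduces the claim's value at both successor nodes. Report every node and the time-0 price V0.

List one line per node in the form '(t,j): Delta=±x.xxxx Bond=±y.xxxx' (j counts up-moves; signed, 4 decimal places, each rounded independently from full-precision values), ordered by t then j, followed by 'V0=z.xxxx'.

(0,0): Delta=1.5101 Bond=-98.2539
(1,0): Delta=2.6122 Bond=-245.3071
(1,1): Delta=1.0000 Bond=0.0000
V0=144.8802

Risk-neutral probability p* = (R−d)/(u−d) = (1.07−0.79)/(1.28−0.79) = 0.5714.
Payoff layer (t=2): V(2,0)=0.0000, V(2,1)=162.8032, V(2,2)=263.7824
Node (1,0) S=127.1900: V=(p*·162.8032+(1−p*)·0.0000)/1.07=86.9443; Δ=(162.8032−0.0000)/(162.8032−100.4801)=2.6122; B=V−Δ·S=-245.3071
Node (1,1) S=206.0800: V=(p*·263.7824+(1−p*)·162.8032)/1.07=206.0800; Δ=(263.7824−162.8032)/(263.7824−162.8032)=1.0000; B=V−Δ·S=0.0000
Node (0,0) S=161.0000: V=(p*·206.0800+(1−p*)·86.9443)/1.07=144.8802; Δ=(206.0800−86.9443)/(206.0800−127.1900)=1.5101; B=V−Δ·S=-98.2539
Root portfolio cost Δ·161+B reproduces V0=144.8802.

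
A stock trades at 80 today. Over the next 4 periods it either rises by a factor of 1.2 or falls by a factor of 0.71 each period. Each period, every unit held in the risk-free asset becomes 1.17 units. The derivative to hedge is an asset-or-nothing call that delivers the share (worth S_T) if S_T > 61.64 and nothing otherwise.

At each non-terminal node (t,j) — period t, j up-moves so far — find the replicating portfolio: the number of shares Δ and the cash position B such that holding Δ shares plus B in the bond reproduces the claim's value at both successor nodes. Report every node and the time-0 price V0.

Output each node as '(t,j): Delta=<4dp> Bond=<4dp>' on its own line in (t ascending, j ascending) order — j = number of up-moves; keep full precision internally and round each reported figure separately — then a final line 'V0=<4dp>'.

(0,0): Delta=1.1457 Bond=-12.2852
(1,0): Delta=2.2704 Bond=-78.2565
(1,1): Delta=1.1023 Bond=-10.2074
(2,0): Delta=0.0000 Bond=0.0000
(2,1): Delta=2.3580 Bond=-97.5314
(2,2): Delta=1.0538 Bond=-6.3607
(3,0): Delta=0.0000 Bond=0.0000
(3,1): Delta=0.0000 Bond=0.0000
(3,2): Delta=2.4490 Bond=-121.5538
(3,3): Delta=1.0000 Bond=0.0000
V0=79.3698

The replicating-portfolio and risk-neutral prices coincide; use p* = (1.17−0.71)/(1.2−0.71) = 0.9388 for the latter.
At expiry t=4: V(4,0)=0.0000, V(4,1)=0.0000, V(4,2)=0.0000, V(4,3)=98.1504, V(4,4)=165.8880
(3,0): S=28.6329. Δ = (V_up−V_dn)/(S_up−S_dn) = (0.0000−0.0000)/(34.3595−20.3293) = 0.0000. V = [p*·0.0000 + (1−p*)·0.0000]/1.17 = 0.0000. B = V − Δ·S = 0.0000.
(3,1): S=48.3936. Δ = (V_up−V_dn)/(S_up−S_dn) = (0.0000−0.0000)/(58.0723−34.3595) = 0.0000. V = [p*·0.0000 + (1−p*)·0.0000]/1.17 = 0.0000. B = V − Δ·S = 0.0000.
(3,2): S=81.7920. Δ = (V_up−V_dn)/(S_up−S_dn) = (98.1504−0.0000)/(98.1504−58.0723) = 2.4490. V = [p*·98.1504 + (1−p*)·0.0000]/1.17 = 78.7532. B = V − Δ·S = -121.5538.
(3,3): S=138.2400. Δ = (V_up−V_dn)/(S_up−S_dn) = (165.8880−98.1504)/(165.8880−98.1504) = 1.0000. V = [p*·165.8880 + (1−p*)·98.1504]/1.17 = 138.2400. B = V − Δ·S = 0.0000.
(2,0): S=40.3280. Δ = (V_up−V_dn)/(S_up−S_dn) = (0.0000−0.0000)/(48.3936−28.6329) = 0.0000. V = [p*·0.0000 + (1−p*)·0.0000]/1.17 = 0.0000. B = V − Δ·S = 0.0000.
(2,1): S=68.1600. Δ = (V_up−V_dn)/(S_up−S_dn) = (78.7532−0.0000)/(81.7920−48.3936) = 2.3580. V = [p*·78.7532 + (1−p*)·0.0000]/1.17 = 63.1893. B = V − Δ·S = -97.5314.
(2,2): S=115.2000. Δ = (V_up−V_dn)/(S_up−S_dn) = (138.2400−78.7532)/(138.2400−81.7920) = 1.0538. V = [p*·138.2400 + (1−p*)·78.7532]/1.17 = 115.0410. B = V − Δ·S = -6.3607.
(1,0): S=56.8000. Δ = (V_up−V_dn)/(S_up−S_dn) = (63.1893−0.0000)/(68.1600−40.3280) = 2.2704. V = [p*·63.1893 + (1−p*)·0.0000]/1.17 = 50.7014. B = V − Δ·S = -78.2565.
(1,1): S=96.0000. Δ = (V_up−V_dn)/(S_up−S_dn) = (115.0410−63.1893)/(115.2000−68.1600) = 1.1023. V = [p*·115.0410 + (1−p*)·63.1893]/1.17 = 95.6123. B = V − Δ·S = -10.2074.
(0,0): S=80.0000. Δ = (V_up−V_dn)/(S_up−S_dn) = (95.6123−50.7014)/(96.0000−56.8000) = 1.1457. V = [p*·95.6123 + (1−p*)·50.7014]/1.17 = 79.3698. B = V − Δ·S = -12.2852.
The time-0 hedge costs 79.3698, which is the no-arbitrage price.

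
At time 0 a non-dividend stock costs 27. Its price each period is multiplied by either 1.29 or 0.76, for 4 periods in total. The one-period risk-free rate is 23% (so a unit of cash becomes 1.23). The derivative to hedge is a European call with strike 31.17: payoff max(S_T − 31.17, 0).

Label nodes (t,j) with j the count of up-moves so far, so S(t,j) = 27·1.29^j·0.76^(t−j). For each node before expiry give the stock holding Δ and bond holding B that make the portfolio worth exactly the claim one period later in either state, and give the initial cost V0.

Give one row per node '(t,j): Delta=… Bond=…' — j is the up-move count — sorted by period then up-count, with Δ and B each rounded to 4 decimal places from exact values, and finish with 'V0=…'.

The replicating-portfolio and risk-neutral prices coincide; use p* = (1.23−0.76)/(1.29−0.76) = 0.8868 for the latter.
Payoff layer (t=4): V(4,0)=0.0000, V(4,1)=0.0000, V(4,2)=0.0000, V(4,3)=12.8801, V(4,4)=43.5992
Node (3,0) S=11.8524: V=(p*·0.0000+(1−p*)·0.0000)/1.23=0.0000; Δ=(0.0000−0.0000)/(15.2895−9.0078)=0.0000; B=V−Δ·S=0.0000
Node (3,1) S=20.1178: V=(p*·0.0000+(1−p*)·0.0000)/1.23=0.0000; Δ=(0.0000−0.0000)/(25.9520−15.2895)=0.0000; B=V−Δ·S=0.0000
Node (3,2) S=34.1473: V=(p*·12.8801+(1−p*)·0.0000)/1.23=9.2861; Δ=(12.8801−0.0000)/(44.0501−25.9520)=0.7117; B=V−Δ·S=-15.0159
Node (3,3) S=57.9606: V=(p*·43.5992+(1−p*)·12.8801)/1.23=32.6191; Δ=(43.5992−12.8801)/(74.7692−44.0501)=1.0000; B=V−Δ·S=-25.3415
Node (2,0) S=15.5952: V=(p*·0.0000+(1−p*)·0.0000)/1.23=0.0000; Δ=(0.0000−0.0000)/(20.1178−11.8524)=0.0000; B=V−Δ·S=0.0000
Node (2,1) S=26.4708: V=(p*·9.2861+(1−p*)·0.0000)/1.23=6.6950; Δ=(9.2861−0.0000)/(34.1473−20.1178)=0.6619; B=V−Δ·S=-10.8260
Node (2,2) S=44.9307: V=(p*·32.6191+(1−p*)·9.2861)/1.23=24.3721; Δ=(32.6191−9.2861)/(57.9606−34.1473)=0.9798; B=V−Δ·S=-19.6525
Node (1,0) S=20.5200: V=(p*·6.6950+(1−p*)·0.0000)/1.23=4.8269; Δ=(6.6950−0.0000)/(26.4708−15.5952)=0.6156; B=V−Δ·S=-7.8052
Node (1,1) S=34.8300: V=(p*·24.3721+(1−p*)·6.6950)/1.23=18.1877; Δ=(24.3721−6.6950)/(44.9307−26.4708)=0.9576; B=V−Δ·S=-15.1652
Node (0,0) S=27.0000: V=(p*·18.1877+(1−p*)·4.8269)/1.23=13.5571; Δ=(18.1877−4.8269)/(34.8300−20.5200)=0.9337; B=V−Δ·S=-11.6521
Each (Δ,B) replicates both successor values, so the strategy is self-financing and V0 is arbitrage-free.

(0,0): Delta=0.9337 Bond=-11.6521
(1,0): Delta=0.6156 Bond=-7.8052
(1,1): Delta=0.9576 Bond=-15.1652
(2,0): Delta=0.0000 Bond=0.0000
(2,1): Delta=0.6619 Bond=-10.8260
(2,2): Delta=0.9798 Bond=-19.6525
(3,0): Delta=0.0000 Bond=0.0000
(3,1): Delta=0.0000 Bond=0.0000
(3,2): Delta=0.7117 Bond=-15.0159
(3,3): Delta=1.0000 Bond=-25.3415
V0=13.5571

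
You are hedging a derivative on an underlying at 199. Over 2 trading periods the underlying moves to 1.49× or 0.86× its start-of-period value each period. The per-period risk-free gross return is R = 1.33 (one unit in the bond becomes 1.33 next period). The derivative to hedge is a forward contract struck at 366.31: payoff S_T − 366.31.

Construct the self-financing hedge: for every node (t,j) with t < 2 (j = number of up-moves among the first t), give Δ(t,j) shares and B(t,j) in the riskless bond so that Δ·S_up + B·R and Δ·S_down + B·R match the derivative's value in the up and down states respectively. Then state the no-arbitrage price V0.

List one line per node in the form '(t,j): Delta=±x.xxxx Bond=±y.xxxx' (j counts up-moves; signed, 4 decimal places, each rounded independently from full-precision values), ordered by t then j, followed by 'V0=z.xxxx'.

No-arbitrage ⇒ martingale measure with p* = (R−d)/(u−d) = 0.7460.
At expiry t=2: V(2,0)=-219.1296, V(2,1)=-111.3114, V(2,2)=75.4899
Node (1,0) S=171.1400: V=(p*·-111.3114+(1−p*)·-219.1296)/1.33=-104.2811; Δ=(-111.3114−-219.1296)/(254.9986−147.1804)=1.0000; B=V−Δ·S=-275.4211
Node (1,1) S=296.5100: V=(p*·75.4899+(1−p*)·-111.3114)/1.33=21.0889; Δ=(75.4899−-111.3114)/(441.7999−254.9986)=1.0000; B=V−Δ·S=-275.4211
Node (0,0) S=199.0000: V=(p*·21.0889+(1−p*)·-104.2811)/1.33=-8.0835; Δ=(21.0889−-104.2811)/(296.5100−171.1400)=1.0000; B=V−Δ·S=-207.0835
Check: Δ(0,0)·S0 + B(0,0) = -8.0835 = V0.

(0,0): Delta=1.0000 Bond=-207.0835
(1,0): Delta=1.0000 Bond=-275.4211
(1,1): Delta=1.0000 Bond=-275.4211
V0=-8.0835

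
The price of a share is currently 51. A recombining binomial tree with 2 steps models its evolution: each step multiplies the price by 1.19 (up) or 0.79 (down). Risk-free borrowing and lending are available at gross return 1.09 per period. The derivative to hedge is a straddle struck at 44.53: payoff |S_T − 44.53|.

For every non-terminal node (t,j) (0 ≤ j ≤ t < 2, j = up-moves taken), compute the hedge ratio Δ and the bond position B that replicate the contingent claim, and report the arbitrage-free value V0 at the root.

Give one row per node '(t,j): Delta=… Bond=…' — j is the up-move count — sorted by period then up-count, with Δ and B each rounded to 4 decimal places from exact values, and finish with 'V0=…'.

(0,0): Delta=0.7144 Bond=-21.5785
(1,0): Delta=-0.5762 Bond=28.4774
(1,1): Delta=1.0000 Bond=-40.8532
V0=14.8563

Since d<R<u, set p* = (R−d)/(u−d) = 0.7500; price each node as the discounted p*-expectation of its children.
At expiry t=2: V(2,0)=12.7009, V(2,1)=3.4151, V(2,2)=27.6911
Node (1,0) S=40.2900: V=(p*·3.4151+(1−p*)·12.7009)/1.09=5.2629; Δ=(3.4151−12.7009)/(47.9451−31.8291)=-0.5762; B=V−Δ·S=28.4774
Node (1,1) S=60.6900: V=(p*·27.6911+(1−p*)·3.4151)/1.09=19.8368; Δ=(27.6911−3.4151)/(72.2211−47.9451)=1.0000; B=V−Δ·S=-40.8532
Node (0,0) S=51.0000: V=(p*·19.8368+(1−p*)·5.2629)/1.09=14.8563; Δ=(19.8368−5.2629)/(60.6900−40.2900)=0.7144; B=V−Δ·S=-21.5785
Check: Δ(0,0)·S0 + B(0,0) = 14.8563 = V0.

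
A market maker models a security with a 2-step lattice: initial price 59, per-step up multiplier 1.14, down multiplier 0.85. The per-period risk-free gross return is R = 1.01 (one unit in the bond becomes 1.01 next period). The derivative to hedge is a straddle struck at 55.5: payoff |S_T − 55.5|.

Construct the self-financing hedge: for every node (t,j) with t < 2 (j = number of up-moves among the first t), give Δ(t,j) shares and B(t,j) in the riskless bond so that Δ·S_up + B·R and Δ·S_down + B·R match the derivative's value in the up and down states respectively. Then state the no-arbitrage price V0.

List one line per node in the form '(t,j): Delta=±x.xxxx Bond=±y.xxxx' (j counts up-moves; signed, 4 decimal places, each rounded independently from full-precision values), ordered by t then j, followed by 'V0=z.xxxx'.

(0,0): Delta=0.3322 Bond=-9.9328
(1,0): Delta=-0.7702 Bond=45.2520
(1,1): Delta=1.0000 Bond=-54.9505
V0=9.6651

Risk-neutral probability p* = (R−d)/(u−d) = (1.01−0.85)/(1.14−0.85) = 0.5517.
Terminal payoffs: V(2,0)=12.8725, V(2,1)=1.6710, V(2,2)=21.1764
(1,0): S=50.1500. Δ = (V_up−V_dn)/(S_up−S_dn) = (1.6710−12.8725)/(57.1710−42.6275) = -0.7702. V = [p*·1.6710 + (1−p*)·12.8725]/1.01 = 6.6261. B = V − Δ·S = 45.2520.
(1,1): S=67.2600. Δ = (V_up−V_dn)/(S_up−S_dn) = (21.1764−1.6710)/(76.6764−57.1710) = 1.0000. V = [p*·21.1764 + (1−p*)·1.6710]/1.01 = 12.3095. B = V − Δ·S = -54.9505.
(0,0): S=59.0000. Δ = (V_up−V_dn)/(S_up−S_dn) = (12.3095−6.6261)/(67.2600−50.1500) = 0.3322. V = [p*·12.3095 + (1−p*)·6.6261]/1.01 = 9.6651. B = V − Δ·S = -9.9328.
The time-0 hedge costs 9.6651, which is the no-arbitrage price.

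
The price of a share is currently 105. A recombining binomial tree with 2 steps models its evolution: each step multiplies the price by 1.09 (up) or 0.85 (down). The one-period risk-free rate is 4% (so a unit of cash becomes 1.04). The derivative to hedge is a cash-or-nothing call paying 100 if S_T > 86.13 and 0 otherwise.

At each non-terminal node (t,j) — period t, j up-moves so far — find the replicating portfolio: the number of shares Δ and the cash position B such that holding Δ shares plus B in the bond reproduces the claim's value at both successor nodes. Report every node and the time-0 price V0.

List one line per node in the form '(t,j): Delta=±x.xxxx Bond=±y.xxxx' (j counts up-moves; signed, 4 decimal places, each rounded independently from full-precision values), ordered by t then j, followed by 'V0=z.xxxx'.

Risk-neutral probability p* = (R−d)/(u−d) = (1.04−0.85)/(1.09−0.85) = 0.7917.
Payoff layer (t=2): V(2,0)=0.0000, V(2,1)=100.0000, V(2,2)=100.0000
Node (1,0) S=89.2500: V=(p*·100.0000+(1−p*)·0.0000)/1.04=76.1218; Δ=(100.0000−0.0000)/(97.2825−75.8625)=4.6685; B=V−Δ·S=-340.5449
Node (1,1) S=114.4500: V=(p*·100.0000+(1−p*)·100.0000)/1.04=96.1538; Δ=(100.0000−100.0000)/(124.7505−97.2825)=0.0000; B=V−Δ·S=96.1538
Node (0,0) S=105.0000: V=(p*·96.1538+(1−p*)·76.1218)/1.04=88.4428; Δ=(96.1538−76.1218)/(114.4500−89.2500)=0.7949; B=V−Δ·S=4.9759
The time-0 hedge costs 88.4428, which is the no-arbitrage price.

(0,0): Delta=0.7949 Bond=4.9759
(1,0): Delta=4.6685 Bond=-340.5449
(1,1): Delta=0.0000 Bond=96.1538
V0=88.4428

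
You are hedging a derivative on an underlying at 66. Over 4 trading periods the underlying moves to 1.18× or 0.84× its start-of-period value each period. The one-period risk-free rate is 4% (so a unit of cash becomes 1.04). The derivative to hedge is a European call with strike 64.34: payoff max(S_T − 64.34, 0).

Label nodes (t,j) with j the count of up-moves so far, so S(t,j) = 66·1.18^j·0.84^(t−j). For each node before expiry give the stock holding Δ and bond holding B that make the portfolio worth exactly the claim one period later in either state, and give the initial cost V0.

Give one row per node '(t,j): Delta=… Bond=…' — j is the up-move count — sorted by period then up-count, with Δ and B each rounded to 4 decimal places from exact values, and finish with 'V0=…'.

(0,0): Delta=0.7477 Bond=-35.0208
(1,0): Delta=0.4574 Bond=-20.3274
(1,1): Delta=0.8924 Bond=-47.6876
(2,0): Delta=0.0180 Bond=-0.6765
(2,1): Delta=0.6764 Bond=-35.4653
(2,2): Delta=1.0000 Bond=-59.4859
(3,0): Delta=0.0000 Bond=0.0000
(3,1): Delta=0.0269 Bond=-1.1961
(3,2): Delta=1.0000 Bond=-61.8654
(3,3): Delta=1.0000 Bond=-61.8654
V0=14.3283

The replicating-portfolio and risk-neutral prices coincide; use p* = (1.04−0.84)/(1.18−0.84) = 0.5882 for the latter.
At expiry t=4: V(4,0)=0.0000, V(4,1)=0.0000, V(4,2)=0.5035, V(4,3)=26.7497, V(4,4)=63.6193
  t=3,j=0: stock 39.1185 → up 46.1598 (V=0.0000), down 32.8595 (V=0.0000). Price 0.0000; hedge Δ=0.0000, bond B=0.0000.
  t=3,j=1: stock 54.9521 → up 64.8435 (V=0.5035), down 46.1598 (V=0.0000). Price 0.2848; hedge Δ=0.0269, bond B=-1.1961.
  t=3,j=2: stock 77.1947 → up 91.0897 (V=26.7497), down 64.8435 (V=0.5035). Price 15.3293; hedge Δ=1.0000, bond B=-61.8654.
  t=3,j=3: stock 108.4401 → up 127.9593 (V=63.6193), down 91.0897 (V=26.7497). Price 46.5747; hedge Δ=1.0000, bond B=-61.8654.
  t=2,j=0: stock 46.5696 → up 54.9521 (V=0.2848), down 39.1185 (V=0.0000). Price 0.1611; hedge Δ=0.0180, bond B=-0.6765.
  t=2,j=1: stock 65.4192 → up 77.1947 (V=15.3293), down 54.9521 (V=0.2848). Price 8.7832; hedge Δ=0.6764, bond B=-35.4653.
  t=2,j=2: stock 91.8984 → up 108.4401 (V=46.5747), down 77.1947 (V=15.3293). Price 32.4125; hedge Δ=1.0000, bond B=-59.4859.
  t=1,j=0: stock 55.4400 → up 65.4192 (V=8.7832), down 46.5696 (V=0.1611). Price 5.0316; hedge Δ=0.4574, bond B=-20.3274.
  t=1,j=1: stock 77.8800 → up 91.8984 (V=32.4125), down 65.4192 (V=8.7832). Price 21.8103; hedge Δ=0.8924, bond B=-47.6876.
  t=0,j=0: stock 66.0000 → up 77.8800 (V=21.8103), down 55.4400 (V=5.0316). Price 14.3283; hedge Δ=0.7477, bond B=-35.0208.
Check: Δ(0,0)·S0 + B(0,0) = 14.3283 = V0.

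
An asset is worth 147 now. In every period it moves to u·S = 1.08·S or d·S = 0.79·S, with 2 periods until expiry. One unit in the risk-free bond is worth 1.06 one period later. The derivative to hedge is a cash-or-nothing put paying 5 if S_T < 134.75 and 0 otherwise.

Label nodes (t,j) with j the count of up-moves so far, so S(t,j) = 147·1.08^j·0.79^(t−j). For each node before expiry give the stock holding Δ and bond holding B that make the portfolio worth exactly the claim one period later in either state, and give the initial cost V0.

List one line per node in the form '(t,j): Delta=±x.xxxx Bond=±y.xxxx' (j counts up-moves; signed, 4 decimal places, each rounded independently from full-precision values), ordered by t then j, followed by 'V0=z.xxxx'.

(0,0): Delta=-0.1030 Bond=15.7363
(1,0): Delta=0.0000 Bond=4.7170
(1,1): Delta=-0.1086 Bond=17.5667
V0=0.5926

No-arbitrage ⇒ martingale measure with p* = (R−d)/(u−d) = 0.9310.
Payoff layer (t=2): V(2,0)=5.0000, V(2,1)=5.0000, V(2,2)=0.0000
  t=1,j=0: stock 116.1300 → up 125.4204 (V=5.0000), down 91.7427 (V=5.0000). Price 4.7170; hedge Δ=0.0000, bond B=4.7170.
  t=1,j=1: stock 158.7600 → up 171.4608 (V=0.0000), down 125.4204 (V=5.0000). Price 0.3253; hedge Δ=-0.1086, bond B=17.5667.
  t=0,j=0: stock 147.0000 → up 158.7600 (V=0.3253), down 116.1300 (V=4.7170). Price 0.5926; hedge Δ=-0.1030, bond B=15.7363.
The time-0 hedge costs 0.5926, which is the no-arbitrage price.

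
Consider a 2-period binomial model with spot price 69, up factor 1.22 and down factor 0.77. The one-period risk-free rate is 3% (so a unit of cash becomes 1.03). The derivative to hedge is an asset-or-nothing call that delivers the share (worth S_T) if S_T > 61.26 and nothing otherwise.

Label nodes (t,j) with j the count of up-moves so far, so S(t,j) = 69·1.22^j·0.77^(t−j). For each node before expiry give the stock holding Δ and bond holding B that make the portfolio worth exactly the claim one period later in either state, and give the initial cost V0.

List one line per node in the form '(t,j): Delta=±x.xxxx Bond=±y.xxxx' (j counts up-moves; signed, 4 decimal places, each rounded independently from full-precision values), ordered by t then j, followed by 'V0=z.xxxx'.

(0,0): Delta=1.5401 Bond=-44.1412
(1,0): Delta=2.7111 Bond=-107.6814
(1,1): Delta=1.0000 Bond=0.0000
V0=62.1255

Since d<R<u, set p* = (R−d)/(u−d) = 0.5778; price each node as the discounted p*-expectation of its children.
Payoff layer (t=2): V(2,0)=0.0000, V(2,1)=64.8186, V(2,2)=102.6996
Node (1,0) S=53.1300: V=(p*·64.8186+(1−p*)·0.0000)/1.03=36.3599; Δ=(64.8186−0.0000)/(64.8186−40.9101)=2.7111; B=V−Δ·S=-107.6814
Node (1,1) S=84.1800: V=(p*·102.6996+(1−p*)·64.8186)/1.03=84.1800; Δ=(102.6996−64.8186)/(102.6996−64.8186)=1.0000; B=V−Δ·S=0.0000
Node (0,0) S=69.0000: V=(p*·84.1800+(1−p*)·36.3599)/1.03=62.1255; Δ=(84.1800−36.3599)/(84.1800−53.1300)=1.5401; B=V−Δ·S=-44.1412
Root portfolio cost Δ·69+B reproduces V0=62.1255.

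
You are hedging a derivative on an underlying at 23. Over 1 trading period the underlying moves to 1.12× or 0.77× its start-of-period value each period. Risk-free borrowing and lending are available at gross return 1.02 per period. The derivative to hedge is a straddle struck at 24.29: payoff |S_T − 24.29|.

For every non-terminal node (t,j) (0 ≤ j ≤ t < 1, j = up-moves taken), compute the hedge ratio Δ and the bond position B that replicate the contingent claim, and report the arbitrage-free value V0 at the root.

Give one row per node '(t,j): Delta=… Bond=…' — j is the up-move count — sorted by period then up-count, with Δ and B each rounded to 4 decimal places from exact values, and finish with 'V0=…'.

(0,0): Delta=-0.6348 Bond=17.4725
V0=2.8725

Risk-neutral probability p* = (R−d)/(u−d) = (1.02−0.77)/(1.12−0.77) = 0.7143.
Terminal payoffs: V(1,0)=6.5800, V(1,1)=1.4700
  t=0,j=0: stock 23.0000 → up 25.7600 (V=1.4700), down 17.7100 (V=6.5800). Price 2.8725; hedge Δ=-0.6348, bond B=17.4725.
Root portfolio cost Δ·23+B reproduces V0=2.8725.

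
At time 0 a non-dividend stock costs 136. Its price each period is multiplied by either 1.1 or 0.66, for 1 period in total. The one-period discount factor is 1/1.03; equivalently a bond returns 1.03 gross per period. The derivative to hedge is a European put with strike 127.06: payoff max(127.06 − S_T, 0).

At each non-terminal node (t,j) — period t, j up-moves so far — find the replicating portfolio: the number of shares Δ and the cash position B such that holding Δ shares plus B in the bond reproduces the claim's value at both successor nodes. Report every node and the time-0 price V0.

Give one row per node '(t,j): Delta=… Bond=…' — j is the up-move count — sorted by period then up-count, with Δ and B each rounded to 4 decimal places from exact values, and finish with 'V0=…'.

Under the risk-neutral measure, an up-move has probability p* = (R−d)/(u−d) = 0.8409 and values discount at R = 1.03.
Terminal payoffs: V(1,0)=37.3000, V(1,1)=0.0000
Node (0,0) S=136.0000: V=(p*·0.0000+(1−p*)·37.3000)/1.03=5.7613; Δ=(0.0000−37.3000)/(149.6000−89.7600)=-0.6233; B=V−Δ·S=90.5340
Root portfolio cost Δ·136+B reproduces V0=5.7613.

(0,0): Delta=-0.6233 Bond=90.5340
V0=5.7613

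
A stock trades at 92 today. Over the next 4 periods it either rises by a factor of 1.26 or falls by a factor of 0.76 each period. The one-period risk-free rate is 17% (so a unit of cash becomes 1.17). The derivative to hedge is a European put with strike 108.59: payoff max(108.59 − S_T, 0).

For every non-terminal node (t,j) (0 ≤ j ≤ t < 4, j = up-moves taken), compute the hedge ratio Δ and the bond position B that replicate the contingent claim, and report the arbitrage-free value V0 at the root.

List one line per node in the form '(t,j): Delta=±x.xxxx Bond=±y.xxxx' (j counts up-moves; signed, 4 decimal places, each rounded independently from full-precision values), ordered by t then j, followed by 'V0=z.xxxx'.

(0,0): Delta=-0.1572 Bond=16.7862
(1,0): Delta=-0.5606 Bond=47.8419
(1,1): Delta=-0.1038 Bond=13.4491
(2,0): Delta=-1.0000 Bond=79.3265
(2,1): Delta=-0.5024 Bond=50.8490
(2,2): Delta=-0.0510 Bond=8.0276
(3,0): Delta=-1.0000 Bond=92.8120
(3,1): Delta=-1.0000 Bond=92.8120
(3,2): Delta=-0.4365 Bond=52.1795
(3,3): Delta=0.0000 Bond=0.0000
V0=2.3226

Since d<R<u, set p* = (R−d)/(u−d) = 0.8200; price each node as the discounted p*-expectation of its children.
Payoff layer (t=4): V(4,0)=77.8968, V(4,1)=57.7039, V(4,2)=24.2262, V(4,3)=0.0000, V(4,4)=0.0000
Node (3,0) S=40.3858: V=(p*·57.7039+(1−p*)·77.8968)/1.17=52.4262; Δ=(57.7039−77.8968)/(50.8861−30.6932)=-1.0000; B=V−Δ·S=92.8120
Node (3,1) S=66.9554: V=(p*·24.2262+(1−p*)·57.7039)/1.17=25.8566; Δ=(24.2262−57.7039)/(84.3638−50.8861)=-1.0000; B=V−Δ·S=92.8120
Node (3,2) S=111.0050: V=(p*·0.0000+(1−p*)·24.2262)/1.17=3.7271; Δ=(0.0000−24.2262)/(139.8663−84.3638)=-0.4365; B=V−Δ·S=52.1795
Node (3,3) S=184.0346: V=(p*·0.0000+(1−p*)·0.0000)/1.17=0.0000; Δ=(0.0000−0.0000)/(231.8836−139.8663)=0.0000; B=V−Δ·S=0.0000
Node (2,0) S=53.1392: V=(p*·25.8566+(1−p*)·52.4262)/1.17=26.1873; Δ=(25.8566−52.4262)/(66.9554−40.3858)=-1.0000; B=V−Δ·S=79.3265
Node (2,1) S=88.0992: V=(p*·3.7271+(1−p*)·25.8566)/1.17=6.5901; Δ=(3.7271−25.8566)/(111.0050−66.9554)=-0.5024; B=V−Δ·S=50.8490
Node (2,2) S=146.0592: V=(p*·0.0000+(1−p*)·3.7271)/1.17=0.5734; Δ=(0.0000−3.7271)/(184.0346−111.0050)=-0.0510; B=V−Δ·S=8.0276
Node (1,0) S=69.9200: V=(p*·6.5901+(1−p*)·26.1873)/1.17=8.6475; Δ=(6.5901−26.1873)/(88.0992−53.1392)=-0.5606; B=V−Δ·S=47.8419
Node (1,1) S=115.9200: V=(p*·0.5734+(1−p*)·6.5901)/1.17=1.4157; Δ=(0.5734−6.5901)/(146.0592−88.0992)=-0.1038; B=V−Δ·S=13.4491
Node (0,0) S=92.0000: V=(p*·1.4157+(1−p*)·8.6475)/1.17=2.3226; Δ=(1.4157−8.6475)/(115.9200−69.9200)=-0.1572; B=V−Δ·S=16.7862
Check: Δ(0,0)·S0 + B(0,0) = 2.3226 = V0.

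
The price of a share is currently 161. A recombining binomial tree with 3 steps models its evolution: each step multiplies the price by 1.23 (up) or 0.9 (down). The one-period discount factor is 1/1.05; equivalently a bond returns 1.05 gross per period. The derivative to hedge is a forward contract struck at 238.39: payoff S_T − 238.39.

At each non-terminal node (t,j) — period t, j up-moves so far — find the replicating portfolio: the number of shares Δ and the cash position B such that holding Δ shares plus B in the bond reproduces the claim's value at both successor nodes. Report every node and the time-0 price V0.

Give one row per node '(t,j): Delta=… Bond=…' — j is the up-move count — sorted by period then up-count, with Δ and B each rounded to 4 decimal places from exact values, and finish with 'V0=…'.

(0,0): Delta=1.0000 Bond=-205.9302
(1,0): Delta=1.0000 Bond=-216.2268
(1,1): Delta=1.0000 Bond=-216.2268
(2,0): Delta=1.0000 Bond=-227.0381
(2,1): Delta=1.0000 Bond=-227.0381
(2,2): Delta=1.0000 Bond=-227.0381
V0=-44.9302

Risk-neutral probability p* = (R−d)/(u−d) = (1.05−0.9)/(1.23−0.9) = 0.4545.
Terminal values V(3,·): V(3,0)=-121.0210, V(3,1)=-77.9857, V(3,2)=-19.1708, V(3,3)=61.2096
(2,0): S=130.4100. Δ = (V_up−V_dn)/(S_up−S_dn) = (-77.9857−-121.0210)/(160.4043−117.3690) = 1.0000. V = [p*·-77.9857 + (1−p*)·-121.0210]/1.05 = -96.6281. B = V − Δ·S = -227.0381.
(2,1): S=178.2270. Δ = (V_up−V_dn)/(S_up−S_dn) = (-19.1708−-77.9857)/(219.2192−160.4043) = 1.0000. V = [p*·-19.1708 + (1−p*)·-77.9857]/1.05 = -48.8111. B = V − Δ·S = -227.0381.
(2,2): S=243.5769. Δ = (V_up−V_dn)/(S_up−S_dn) = (61.2096−-19.1708)/(299.5996−219.2192) = 1.0000. V = [p*·61.2096 + (1−p*)·-19.1708]/1.05 = 16.5388. B = V − Δ·S = -227.0381.
(1,0): S=144.9000. Δ = (V_up−V_dn)/(S_up−S_dn) = (-48.8111−-96.6281)/(178.2270−130.4100) = 1.0000. V = [p*·-48.8111 + (1−p*)·-96.6281]/1.05 = -71.3268. B = V − Δ·S = -216.2268.
(1,1): S=198.0300. Δ = (V_up−V_dn)/(S_up−S_dn) = (16.5388−-48.8111)/(243.5769−178.2270) = 1.0000. V = [p*·16.5388 + (1−p*)·-48.8111]/1.05 = -18.1968. B = V − Δ·S = -216.2268.
(0,0): S=161.0000. Δ = (V_up−V_dn)/(S_up−S_dn) = (-18.1968−-71.3268)/(198.0300−144.9000) = 1.0000. V = [p*·-18.1968 + (1−p*)·-71.3268]/1.05 = -44.9302. B = V − Δ·S = -205.9302.
Check: Δ(0,0)·S0 + B(0,0) = -44.9302 = V0.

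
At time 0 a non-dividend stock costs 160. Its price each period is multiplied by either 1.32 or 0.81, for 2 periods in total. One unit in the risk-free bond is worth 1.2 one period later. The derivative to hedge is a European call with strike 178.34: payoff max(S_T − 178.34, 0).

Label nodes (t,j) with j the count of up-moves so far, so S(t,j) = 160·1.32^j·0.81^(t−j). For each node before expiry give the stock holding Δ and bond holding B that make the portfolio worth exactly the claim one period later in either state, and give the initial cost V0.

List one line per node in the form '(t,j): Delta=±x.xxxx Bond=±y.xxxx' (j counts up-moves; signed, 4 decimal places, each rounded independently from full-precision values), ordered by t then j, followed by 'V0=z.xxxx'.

(0,0): Delta=0.7844 Bond=-84.7170
(1,0): Delta=0.0000 Bond=0.0000
(1,1): Delta=0.9325 Bond=-132.9406
V0=40.7897

Under the risk-neutral measure, an up-move has probability p* = (R−d)/(u−d) = 0.7647 and values discount at R = 1.2.
At expiry t=2: V(2,0)=0.0000, V(2,1)=0.0000, V(2,2)=100.4440
(1,0): S=129.6000. Δ = (V_up−V_dn)/(S_up−S_dn) = (0.0000−0.0000)/(171.0720−104.9760) = 0.0000. V = [p*·0.0000 + (1−p*)·0.0000]/1.2 = 0.0000. B = V − Δ·S = 0.0000.
(1,1): S=211.2000. Δ = (V_up−V_dn)/(S_up−S_dn) = (100.4440−0.0000)/(278.7840−171.0720) = 0.9325. V = [p*·100.4440 + (1−p*)·0.0000]/1.2 = 64.0084. B = V − Δ·S = -132.9406.
(0,0): S=160.0000. Δ = (V_up−V_dn)/(S_up−S_dn) = (64.0084−0.0000)/(211.2000−129.6000) = 0.7844. V = [p*·64.0084 + (1−p*)·0.0000]/1.2 = 40.7897. B = V − Δ·S = -84.7170.
Self-financing check: at every node Δ·S+B equals the discounted successor values.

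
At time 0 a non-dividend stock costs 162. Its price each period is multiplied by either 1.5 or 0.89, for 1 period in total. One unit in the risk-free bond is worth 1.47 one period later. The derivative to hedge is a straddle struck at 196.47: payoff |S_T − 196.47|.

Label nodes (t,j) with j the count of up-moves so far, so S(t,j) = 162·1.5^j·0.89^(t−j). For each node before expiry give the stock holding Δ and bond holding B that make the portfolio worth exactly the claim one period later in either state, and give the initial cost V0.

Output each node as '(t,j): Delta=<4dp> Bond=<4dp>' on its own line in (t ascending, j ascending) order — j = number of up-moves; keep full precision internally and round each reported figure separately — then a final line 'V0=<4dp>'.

(0,0): Delta=-0.0583 Bond=41.2884
V0=31.8458

Under the risk-neutral measure, an up-move has probability p* = (R−d)/(u−d) = 0.9508 and values discount at R = 1.47.
Terminal payoffs: V(1,0)=52.2900, V(1,1)=46.5300
(0,0): S=162.0000. Δ = (V_up−V_dn)/(S_up−S_dn) = (46.5300−52.2900)/(243.0000−144.1800) = -0.0583. V = [p*·46.5300 + (1−p*)·52.2900]/1.47 = 31.8458. B = V − Δ·S = 41.2884.
Root portfolio cost Δ·162+B reproduces V0=31.8458.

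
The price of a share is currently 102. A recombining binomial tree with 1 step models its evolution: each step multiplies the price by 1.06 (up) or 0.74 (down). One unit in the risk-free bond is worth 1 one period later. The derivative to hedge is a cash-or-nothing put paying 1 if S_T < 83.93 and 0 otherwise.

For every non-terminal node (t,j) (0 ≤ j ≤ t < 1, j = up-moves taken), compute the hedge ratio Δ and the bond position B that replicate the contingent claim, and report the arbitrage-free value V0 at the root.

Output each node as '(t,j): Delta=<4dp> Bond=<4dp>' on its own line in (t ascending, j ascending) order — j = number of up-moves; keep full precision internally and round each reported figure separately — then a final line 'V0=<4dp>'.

(0,0): Delta=-0.0306 Bond=3.3125
V0=0.1875

Risk-neutral probability p* = (R−d)/(u−d) = (1−0.74)/(1.06−0.74) = 0.8125.
Payoff layer (t=1): V(1,0)=1.0000, V(1,1)=0.0000
(0,0): S=102.0000. Δ = (V_up−V_dn)/(S_up−S_dn) = (0.0000−1.0000)/(108.1200−75.4800) = -0.0306. V = [p*·0.0000 + (1−p*)·1.0000]/1 = 0.1875. B = V − Δ·S = 3.3125.
The time-0 hedge costs 0.1875, which is the no-arbitrage price.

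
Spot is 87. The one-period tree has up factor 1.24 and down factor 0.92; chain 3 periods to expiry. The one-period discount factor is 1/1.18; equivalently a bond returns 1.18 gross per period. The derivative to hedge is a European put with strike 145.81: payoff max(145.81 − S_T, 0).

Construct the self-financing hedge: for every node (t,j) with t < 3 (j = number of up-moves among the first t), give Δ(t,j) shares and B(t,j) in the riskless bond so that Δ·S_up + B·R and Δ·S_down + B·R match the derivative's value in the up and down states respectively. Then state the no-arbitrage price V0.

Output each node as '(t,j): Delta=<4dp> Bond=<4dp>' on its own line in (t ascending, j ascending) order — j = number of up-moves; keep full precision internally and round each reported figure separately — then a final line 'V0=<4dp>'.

(0,0): Delta=-0.6583 Bond=65.5649
(1,0): Delta=-1.0000 Bond=104.7185
(1,1): Delta=-0.5998 Bond=71.0546
(2,0): Delta=-1.0000 Bond=123.5678
(2,1): Delta=-1.0000 Bond=123.5678
(2,2): Delta=-0.5312 Bond=74.6775
V0=8.2952

Risk-neutral probability p* = (R−d)/(u−d) = (1.18−0.92)/(1.24−0.92) = 0.8125.
Terminal values V(3,·): V(3,0)=78.0641, V(3,1)=54.5004, V(3,2)=22.7405, V(3,3)=0.0000
Node (2,0) S=73.6368: V=(p*·54.5004+(1−p*)·78.0641)/1.18=49.9310; Δ=(54.5004−78.0641)/(91.3096−67.7459)=-1.0000; B=V−Δ·S=123.5678
Node (2,1) S=99.2496: V=(p*·22.7405+(1−p*)·54.5004)/1.18=24.3182; Δ=(22.7405−54.5004)/(123.0695−91.3096)=-1.0000; B=V−Δ·S=123.5678
Node (2,2) S=133.7712: V=(p*·0.0000+(1−p*)·22.7405)/1.18=3.6134; Δ=(0.0000−22.7405)/(165.8763−123.0695)=-0.5312; B=V−Δ·S=74.6775
Node (1,0) S=80.0400: V=(p*·24.3182+(1−p*)·49.9310)/1.18=24.6785; Δ=(24.3182−49.9310)/(99.2496−73.6368)=-1.0000; B=V−Δ·S=104.7185
Node (1,1) S=107.8800: V=(p*·3.6134+(1−p*)·24.3182)/1.18=6.3522; Δ=(3.6134−24.3182)/(133.7712−99.2496)=-0.5998; B=V−Δ·S=71.0546
Node (0,0) S=87.0000: V=(p*·6.3522+(1−p*)·24.6785)/1.18=8.2952; Δ=(6.3522−24.6785)/(107.8800−80.0400)=-0.6583; B=V−Δ·S=65.5649
Self-financing check: at every node Δ·S+B equals the discounted successor values.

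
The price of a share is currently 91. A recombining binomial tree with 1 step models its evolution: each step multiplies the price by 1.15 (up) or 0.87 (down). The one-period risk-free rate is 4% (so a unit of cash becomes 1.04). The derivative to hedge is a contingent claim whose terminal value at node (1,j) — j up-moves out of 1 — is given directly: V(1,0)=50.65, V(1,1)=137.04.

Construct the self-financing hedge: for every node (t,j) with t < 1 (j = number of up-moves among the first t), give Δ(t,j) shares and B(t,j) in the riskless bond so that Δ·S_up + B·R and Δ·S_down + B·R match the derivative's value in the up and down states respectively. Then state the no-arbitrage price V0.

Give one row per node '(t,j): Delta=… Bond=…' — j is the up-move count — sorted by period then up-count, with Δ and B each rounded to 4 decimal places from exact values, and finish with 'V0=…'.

Risk-neutral probability p* = (R−d)/(u−d) = (1.04−0.87)/(1.15−0.87) = 0.6071.
At expiry t=1: V(1,0)=50.6500, V(1,1)=137.0400
  t=0,j=0: stock 91.0000 → up 104.6500 (V=137.0400), down 79.1700 (V=50.6500). Price 99.1356; hedge Δ=3.3905, bond B=-209.4001.
Self-financing check: at every node Δ·S+B equals the discounted successor values.

(0,0): Delta=3.3905 Bond=-209.4001
V0=99.1356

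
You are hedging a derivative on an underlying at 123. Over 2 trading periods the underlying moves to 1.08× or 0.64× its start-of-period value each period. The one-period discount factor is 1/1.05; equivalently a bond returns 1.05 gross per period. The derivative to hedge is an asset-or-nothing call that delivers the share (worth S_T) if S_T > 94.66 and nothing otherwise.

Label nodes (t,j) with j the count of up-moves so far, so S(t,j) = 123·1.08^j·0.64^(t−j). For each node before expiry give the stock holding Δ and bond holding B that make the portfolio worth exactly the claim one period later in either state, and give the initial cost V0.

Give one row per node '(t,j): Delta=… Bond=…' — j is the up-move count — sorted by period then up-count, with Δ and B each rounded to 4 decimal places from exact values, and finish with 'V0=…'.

No-arbitrage ⇒ martingale measure with p* = (R−d)/(u−d) = 0.9318.
At expiry t=2: V(2,0)=0.0000, V(2,1)=0.0000, V(2,2)=143.4672
  t=1,j=0: stock 78.7200 → up 85.0176 (V=0.0000), down 50.3808 (V=0.0000). Price 0.0000; hedge Δ=0.0000, bond B=0.0000.
  t=1,j=1: stock 132.8400 → up 143.4672 (V=143.4672), down 85.0176 (V=0.0000). Price 127.3194; hedge Δ=2.4545, bond B=-198.7424.
  t=0,j=0: stock 123.0000 → up 132.8400 (V=127.3194), down 78.7200 (V=0.0000). Price 112.9891; hedge Δ=2.3525, bond B=-176.3732.
The time-0 hedge costs 112.9891, which is the no-arbitrage price.

(0,0): Delta=2.3525 Bond=-176.3732
(1,0): Delta=0.0000 Bond=0.0000
(1,1): Delta=2.4545 Bond=-198.7424
V0=112.9891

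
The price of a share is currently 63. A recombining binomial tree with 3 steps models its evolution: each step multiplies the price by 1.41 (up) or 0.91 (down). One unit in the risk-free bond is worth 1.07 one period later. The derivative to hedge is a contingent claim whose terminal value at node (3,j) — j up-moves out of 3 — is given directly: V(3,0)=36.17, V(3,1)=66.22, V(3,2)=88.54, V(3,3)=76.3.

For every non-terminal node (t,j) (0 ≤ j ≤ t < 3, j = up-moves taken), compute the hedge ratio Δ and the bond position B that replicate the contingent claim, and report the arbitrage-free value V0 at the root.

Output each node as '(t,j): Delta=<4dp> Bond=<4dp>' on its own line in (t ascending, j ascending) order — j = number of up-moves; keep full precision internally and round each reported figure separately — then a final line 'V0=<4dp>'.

No-arbitrage ⇒ martingale measure with p* = (R−d)/(u−d) = 0.3200.
At expiry t=3: V(3,0)=36.1700, V(3,1)=66.2200, V(3,2)=88.5400, V(3,3)=76.3000
Node (2,0) S=52.1703: V=(p*·66.2200+(1−p*)·36.1700)/1.07=42.7907; Δ=(66.2200−36.1700)/(73.5601−47.4750)=1.1520; B=V−Δ·S=-17.3093
Node (2,1) S=80.8353: V=(p*·88.5400+(1−p*)·66.2200)/1.07=68.5630; Δ=(88.5400−66.2200)/(113.9778−73.5601)=0.5522; B=V−Δ·S=23.9230
Node (2,2) S=125.2503: V=(p*·76.3000+(1−p*)·88.5400)/1.07=79.0871; Δ=(76.3000−88.5400)/(176.6029−113.9778)=-0.1954; B=V−Δ·S=103.5671
Node (1,0) S=57.3300: V=(p*·68.5630+(1−p*)·42.7907)/1.07=47.6989; Δ=(68.5630−42.7907)/(80.8353−52.1703)=0.8991; B=V−Δ·S=-3.8458
Node (1,1) S=88.8300: V=(p*·79.0871+(1−p*)·68.5630)/1.07=67.2250; Δ=(79.0871−68.5630)/(125.2503−80.8353)=0.2369; B=V−Δ·S=46.1767
Node (0,0) S=63.0000: V=(p*·67.2250+(1−p*)·47.6989)/1.07=50.4180; Δ=(67.2250−47.6989)/(88.8300−57.3300)=0.6199; B=V−Δ·S=11.3658
Self-financing check: at every node Δ·S+B equals the discounted successor values.

(0,0): Delta=0.6199 Bond=11.3658
(1,0): Delta=0.8991 Bond=-3.8458
(1,1): Delta=0.2369 Bond=46.1767
(2,0): Delta=1.1520 Bond=-17.3093
(2,1): Delta=0.5522 Bond=23.9230
(2,2): Delta=-0.1954 Bond=103.5671
V0=50.4180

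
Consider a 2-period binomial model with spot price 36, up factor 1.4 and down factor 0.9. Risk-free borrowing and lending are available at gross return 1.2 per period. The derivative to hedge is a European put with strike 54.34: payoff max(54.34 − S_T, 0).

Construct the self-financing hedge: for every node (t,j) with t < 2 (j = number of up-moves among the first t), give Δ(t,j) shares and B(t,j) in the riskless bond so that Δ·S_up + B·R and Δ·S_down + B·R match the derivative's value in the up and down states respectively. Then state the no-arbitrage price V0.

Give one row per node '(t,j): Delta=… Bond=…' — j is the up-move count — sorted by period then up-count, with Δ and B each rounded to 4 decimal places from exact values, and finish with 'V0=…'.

No-arbitrage ⇒ martingale measure with p* = (R−d)/(u−d) = 0.6000.
At expiry t=2: V(2,0)=25.1800, V(2,1)=8.9800, V(2,2)=0.0000
Node (1,0) S=32.4000: V=(p*·8.9800+(1−p*)·25.1800)/1.2=12.8833; Δ=(8.9800−25.1800)/(45.3600−29.1600)=-1.0000; B=V−Δ·S=45.2833
Node (1,1) S=50.4000: V=(p*·0.0000+(1−p*)·8.9800)/1.2=2.9933; Δ=(0.0000−8.9800)/(70.5600−45.3600)=-0.3563; B=V−Δ·S=20.9533
Node (0,0) S=36.0000: V=(p*·2.9933+(1−p*)·12.8833)/1.2=5.7911; Δ=(2.9933−12.8833)/(50.4000−32.4000)=-0.5494; B=V−Δ·S=25.5711
The time-0 hedge costs 5.7911, which is the no-arbitrage price.

(0,0): Delta=-0.5494 Bond=25.5711
(1,0): Delta=-1.0000 Bond=45.2833
(1,1): Delta=-0.3563 Bond=20.9533
V0=5.7911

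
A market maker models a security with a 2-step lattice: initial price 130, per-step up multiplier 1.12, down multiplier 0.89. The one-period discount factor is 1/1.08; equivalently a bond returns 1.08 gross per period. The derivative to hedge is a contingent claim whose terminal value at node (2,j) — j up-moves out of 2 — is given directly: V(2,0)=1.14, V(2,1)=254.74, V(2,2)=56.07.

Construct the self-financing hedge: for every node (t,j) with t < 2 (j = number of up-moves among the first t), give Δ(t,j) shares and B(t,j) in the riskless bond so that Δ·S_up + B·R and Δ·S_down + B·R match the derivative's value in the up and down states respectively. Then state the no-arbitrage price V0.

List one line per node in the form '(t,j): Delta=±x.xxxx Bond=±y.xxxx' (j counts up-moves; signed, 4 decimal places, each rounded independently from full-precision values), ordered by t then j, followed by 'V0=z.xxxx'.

The replicating-portfolio and risk-neutral prices coincide; use p* = (1.08−0.89)/(1.12−0.89) = 0.8261 for the latter.
Payoff layer (t=2): V(2,0)=1.1400, V(2,1)=254.7400, V(2,2)=56.0700
  t=1,j=0: stock 115.7000 → up 129.5840 (V=254.7400), down 102.9730 (V=1.1400). Price 195.0330; hedge Δ=9.5299, bond B=-907.5757.
  t=1,j=1: stock 145.6000 → up 163.0720 (V=56.0700), down 129.5840 (V=254.7400). Price 83.9086; hedge Δ=-5.9326, bond B=947.6912.
  t=0,j=0: stock 130.0000 → up 145.6000 (V=83.9086), down 115.7000 (V=195.0330). Price 95.5876; hedge Δ=-3.7165, bond B=578.7371.
The time-0 hedge costs 95.5876, which is the no-arbitrage price.

(0,0): Delta=-3.7165 Bond=578.7371
(1,0): Delta=9.5299 Bond=-907.5757
(1,1): Delta=-5.9326 Bond=947.6912
V0=95.5876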